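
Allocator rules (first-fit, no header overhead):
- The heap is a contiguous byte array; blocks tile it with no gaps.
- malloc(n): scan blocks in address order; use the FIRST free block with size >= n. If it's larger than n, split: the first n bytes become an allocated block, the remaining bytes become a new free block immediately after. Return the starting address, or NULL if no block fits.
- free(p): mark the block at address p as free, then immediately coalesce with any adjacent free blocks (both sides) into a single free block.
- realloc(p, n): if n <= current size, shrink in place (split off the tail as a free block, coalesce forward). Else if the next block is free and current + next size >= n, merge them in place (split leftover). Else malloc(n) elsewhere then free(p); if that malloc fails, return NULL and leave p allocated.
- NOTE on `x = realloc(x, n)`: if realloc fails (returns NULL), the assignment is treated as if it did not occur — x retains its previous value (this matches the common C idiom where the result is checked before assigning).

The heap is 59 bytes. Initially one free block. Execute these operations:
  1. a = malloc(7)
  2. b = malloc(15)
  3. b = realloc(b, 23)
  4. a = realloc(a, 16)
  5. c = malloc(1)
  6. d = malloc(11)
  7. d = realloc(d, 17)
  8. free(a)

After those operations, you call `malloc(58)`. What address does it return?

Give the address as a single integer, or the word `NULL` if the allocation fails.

Op 1: a = malloc(7) -> a = 0; heap: [0-6 ALLOC][7-58 FREE]
Op 2: b = malloc(15) -> b = 7; heap: [0-6 ALLOC][7-21 ALLOC][22-58 FREE]
Op 3: b = realloc(b, 23) -> b = 7; heap: [0-6 ALLOC][7-29 ALLOC][30-58 FREE]
Op 4: a = realloc(a, 16) -> a = 30; heap: [0-6 FREE][7-29 ALLOC][30-45 ALLOC][46-58 FREE]
Op 5: c = malloc(1) -> c = 0; heap: [0-0 ALLOC][1-6 FREE][7-29 ALLOC][30-45 ALLOC][46-58 FREE]
Op 6: d = malloc(11) -> d = 46; heap: [0-0 ALLOC][1-6 FREE][7-29 ALLOC][30-45 ALLOC][46-56 ALLOC][57-58 FREE]
Op 7: d = realloc(d, 17) -> NULL (d unchanged); heap: [0-0 ALLOC][1-6 FREE][7-29 ALLOC][30-45 ALLOC][46-56 ALLOC][57-58 FREE]
Op 8: free(a) -> (freed a); heap: [0-0 ALLOC][1-6 FREE][7-29 ALLOC][30-45 FREE][46-56 ALLOC][57-58 FREE]
malloc(58): first-fit scan over [0-0 ALLOC][1-6 FREE][7-29 ALLOC][30-45 FREE][46-56 ALLOC][57-58 FREE] -> NULL

Answer: NULL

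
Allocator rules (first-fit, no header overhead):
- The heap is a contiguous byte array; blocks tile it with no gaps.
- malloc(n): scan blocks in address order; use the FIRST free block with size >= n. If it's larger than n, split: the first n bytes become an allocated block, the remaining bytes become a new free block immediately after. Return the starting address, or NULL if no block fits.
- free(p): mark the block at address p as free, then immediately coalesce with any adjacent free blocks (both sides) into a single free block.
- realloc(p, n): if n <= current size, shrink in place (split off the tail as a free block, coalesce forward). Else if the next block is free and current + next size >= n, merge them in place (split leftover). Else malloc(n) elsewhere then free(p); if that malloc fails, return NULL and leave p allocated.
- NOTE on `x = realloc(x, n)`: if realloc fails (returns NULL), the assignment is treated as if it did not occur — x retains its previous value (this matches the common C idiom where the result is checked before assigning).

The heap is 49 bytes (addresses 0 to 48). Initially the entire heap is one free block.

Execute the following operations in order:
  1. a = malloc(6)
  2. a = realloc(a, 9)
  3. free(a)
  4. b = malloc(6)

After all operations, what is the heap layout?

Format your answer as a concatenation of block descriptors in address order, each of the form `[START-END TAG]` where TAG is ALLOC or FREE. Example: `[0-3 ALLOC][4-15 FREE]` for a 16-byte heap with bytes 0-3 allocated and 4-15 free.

Answer: [0-5 ALLOC][6-48 FREE]

Derivation:
Op 1: a = malloc(6) -> a = 0; heap: [0-5 ALLOC][6-48 FREE]
Op 2: a = realloc(a, 9) -> a = 0; heap: [0-8 ALLOC][9-48 FREE]
Op 3: free(a) -> (freed a); heap: [0-48 FREE]
Op 4: b = malloc(6) -> b = 0; heap: [0-5 ALLOC][6-48 FREE]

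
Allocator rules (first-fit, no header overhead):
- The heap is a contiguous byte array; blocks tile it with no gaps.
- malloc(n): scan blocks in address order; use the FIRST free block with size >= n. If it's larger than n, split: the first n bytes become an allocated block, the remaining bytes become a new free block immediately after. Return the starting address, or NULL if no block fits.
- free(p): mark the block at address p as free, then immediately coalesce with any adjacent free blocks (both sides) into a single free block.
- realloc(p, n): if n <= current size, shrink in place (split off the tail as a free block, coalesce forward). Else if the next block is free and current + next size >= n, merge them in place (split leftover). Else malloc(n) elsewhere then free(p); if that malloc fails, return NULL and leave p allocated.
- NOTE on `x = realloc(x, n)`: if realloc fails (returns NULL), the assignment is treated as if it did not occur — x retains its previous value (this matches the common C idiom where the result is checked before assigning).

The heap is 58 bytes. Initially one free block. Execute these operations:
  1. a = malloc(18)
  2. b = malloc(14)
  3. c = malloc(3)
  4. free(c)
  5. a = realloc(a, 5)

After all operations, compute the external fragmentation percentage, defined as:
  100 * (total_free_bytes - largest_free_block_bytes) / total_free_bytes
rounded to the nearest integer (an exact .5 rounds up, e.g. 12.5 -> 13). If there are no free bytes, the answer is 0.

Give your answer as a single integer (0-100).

Op 1: a = malloc(18) -> a = 0; heap: [0-17 ALLOC][18-57 FREE]
Op 2: b = malloc(14) -> b = 18; heap: [0-17 ALLOC][18-31 ALLOC][32-57 FREE]
Op 3: c = malloc(3) -> c = 32; heap: [0-17 ALLOC][18-31 ALLOC][32-34 ALLOC][35-57 FREE]
Op 4: free(c) -> (freed c); heap: [0-17 ALLOC][18-31 ALLOC][32-57 FREE]
Op 5: a = realloc(a, 5) -> a = 0; heap: [0-4 ALLOC][5-17 FREE][18-31 ALLOC][32-57 FREE]
Free blocks: [13 26] total_free=39 largest=26 -> 100*(39-26)/39 = 1300/39 ≈ 33.333 -> rounds to 33

Answer: 33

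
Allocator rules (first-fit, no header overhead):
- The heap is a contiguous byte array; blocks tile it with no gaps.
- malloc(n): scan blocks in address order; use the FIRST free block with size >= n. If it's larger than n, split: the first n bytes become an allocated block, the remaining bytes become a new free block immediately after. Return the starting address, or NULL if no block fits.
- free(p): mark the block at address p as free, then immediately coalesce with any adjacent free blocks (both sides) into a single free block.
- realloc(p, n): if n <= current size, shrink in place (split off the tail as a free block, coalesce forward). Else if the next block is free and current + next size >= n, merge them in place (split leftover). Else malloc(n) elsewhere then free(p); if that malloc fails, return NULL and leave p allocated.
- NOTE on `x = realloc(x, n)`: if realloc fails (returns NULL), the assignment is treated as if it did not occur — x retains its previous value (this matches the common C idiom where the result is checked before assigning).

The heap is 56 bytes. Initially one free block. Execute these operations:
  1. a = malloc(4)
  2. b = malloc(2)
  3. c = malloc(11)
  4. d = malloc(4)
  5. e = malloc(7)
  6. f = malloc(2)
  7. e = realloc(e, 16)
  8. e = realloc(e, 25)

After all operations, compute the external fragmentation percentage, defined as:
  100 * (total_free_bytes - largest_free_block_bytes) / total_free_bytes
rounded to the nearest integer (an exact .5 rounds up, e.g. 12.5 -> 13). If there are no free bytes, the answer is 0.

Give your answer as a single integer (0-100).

Op 1: a = malloc(4) -> a = 0; heap: [0-3 ALLOC][4-55 FREE]
Op 2: b = malloc(2) -> b = 4; heap: [0-3 ALLOC][4-5 ALLOC][6-55 FREE]
Op 3: c = malloc(11) -> c = 6; heap: [0-3 ALLOC][4-5 ALLOC][6-16 ALLOC][17-55 FREE]
Op 4: d = malloc(4) -> d = 17; heap: [0-3 ALLOC][4-5 ALLOC][6-16 ALLOC][17-20 ALLOC][21-55 FREE]
Op 5: e = malloc(7) -> e = 21; heap: [0-3 ALLOC][4-5 ALLOC][6-16 ALLOC][17-20 ALLOC][21-27 ALLOC][28-55 FREE]
Op 6: f = malloc(2) -> f = 28; heap: [0-3 ALLOC][4-5 ALLOC][6-16 ALLOC][17-20 ALLOC][21-27 ALLOC][28-29 ALLOC][30-55 FREE]
Op 7: e = realloc(e, 16) -> e = 30; heap: [0-3 ALLOC][4-5 ALLOC][6-16 ALLOC][17-20 ALLOC][21-27 FREE][28-29 ALLOC][30-45 ALLOC][46-55 FREE]
Op 8: e = realloc(e, 25) -> e = 30; heap: [0-3 ALLOC][4-5 ALLOC][6-16 ALLOC][17-20 ALLOC][21-27 FREE][28-29 ALLOC][30-54 ALLOC][55-55 FREE]
Free blocks: [7 1] total_free=8 largest=7 -> 100*(8-7)/8 = 100/8 = 12.5 -> rounds to 13

Answer: 13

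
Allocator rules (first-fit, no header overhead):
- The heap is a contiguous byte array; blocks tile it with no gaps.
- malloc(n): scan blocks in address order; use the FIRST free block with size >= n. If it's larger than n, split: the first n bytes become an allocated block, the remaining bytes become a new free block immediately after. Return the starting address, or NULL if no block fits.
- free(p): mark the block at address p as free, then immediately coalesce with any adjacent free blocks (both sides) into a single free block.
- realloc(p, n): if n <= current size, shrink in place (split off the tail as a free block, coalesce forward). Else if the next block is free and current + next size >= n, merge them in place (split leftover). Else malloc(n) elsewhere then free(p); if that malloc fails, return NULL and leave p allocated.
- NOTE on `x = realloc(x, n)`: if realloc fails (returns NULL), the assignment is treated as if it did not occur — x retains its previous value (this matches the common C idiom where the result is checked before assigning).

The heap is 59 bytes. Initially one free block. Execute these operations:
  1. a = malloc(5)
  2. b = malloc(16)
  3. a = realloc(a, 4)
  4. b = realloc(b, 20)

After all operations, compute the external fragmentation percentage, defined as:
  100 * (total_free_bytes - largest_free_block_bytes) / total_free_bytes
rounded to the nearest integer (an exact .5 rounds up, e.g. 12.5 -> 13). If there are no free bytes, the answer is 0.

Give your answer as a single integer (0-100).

Answer: 3

Derivation:
Op 1: a = malloc(5) -> a = 0; heap: [0-4 ALLOC][5-58 FREE]
Op 2: b = malloc(16) -> b = 5; heap: [0-4 ALLOC][5-20 ALLOC][21-58 FREE]
Op 3: a = realloc(a, 4) -> a = 0; heap: [0-3 ALLOC][4-4 FREE][5-20 ALLOC][21-58 FREE]
Op 4: b = realloc(b, 20) -> b = 5; heap: [0-3 ALLOC][4-4 FREE][5-24 ALLOC][25-58 FREE]
Free blocks: [1 34] total_free=35 largest=34 -> 100*(35-34)/35 = 100/35 ≈ 2.857 -> rounds to 3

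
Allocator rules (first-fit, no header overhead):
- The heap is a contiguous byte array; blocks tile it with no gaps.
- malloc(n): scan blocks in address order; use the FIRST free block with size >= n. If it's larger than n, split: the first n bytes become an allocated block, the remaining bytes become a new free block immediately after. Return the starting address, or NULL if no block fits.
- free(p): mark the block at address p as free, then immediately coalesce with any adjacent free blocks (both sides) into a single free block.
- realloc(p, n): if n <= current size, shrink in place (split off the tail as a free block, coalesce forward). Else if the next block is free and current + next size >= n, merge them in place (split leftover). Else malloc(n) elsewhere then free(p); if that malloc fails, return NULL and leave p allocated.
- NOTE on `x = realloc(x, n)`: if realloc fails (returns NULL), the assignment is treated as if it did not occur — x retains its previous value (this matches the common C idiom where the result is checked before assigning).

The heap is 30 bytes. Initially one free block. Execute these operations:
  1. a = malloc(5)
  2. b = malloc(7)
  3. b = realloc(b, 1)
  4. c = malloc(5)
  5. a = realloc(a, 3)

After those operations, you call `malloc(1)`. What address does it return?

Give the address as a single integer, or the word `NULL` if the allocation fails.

Answer: 3

Derivation:
Op 1: a = malloc(5) -> a = 0; heap: [0-4 ALLOC][5-29 FREE]
Op 2: b = malloc(7) -> b = 5; heap: [0-4 ALLOC][5-11 ALLOC][12-29 FREE]
Op 3: b = realloc(b, 1) -> b = 5; heap: [0-4 ALLOC][5-5 ALLOC][6-29 FREE]
Op 4: c = malloc(5) -> c = 6; heap: [0-4 ALLOC][5-5 ALLOC][6-10 ALLOC][11-29 FREE]
Op 5: a = realloc(a, 3) -> a = 0; heap: [0-2 ALLOC][3-4 FREE][5-5 ALLOC][6-10 ALLOC][11-29 FREE]
malloc(1): first-fit scan over [0-2 ALLOC][3-4 FREE][5-5 ALLOC][6-10 ALLOC][11-29 FREE] -> 3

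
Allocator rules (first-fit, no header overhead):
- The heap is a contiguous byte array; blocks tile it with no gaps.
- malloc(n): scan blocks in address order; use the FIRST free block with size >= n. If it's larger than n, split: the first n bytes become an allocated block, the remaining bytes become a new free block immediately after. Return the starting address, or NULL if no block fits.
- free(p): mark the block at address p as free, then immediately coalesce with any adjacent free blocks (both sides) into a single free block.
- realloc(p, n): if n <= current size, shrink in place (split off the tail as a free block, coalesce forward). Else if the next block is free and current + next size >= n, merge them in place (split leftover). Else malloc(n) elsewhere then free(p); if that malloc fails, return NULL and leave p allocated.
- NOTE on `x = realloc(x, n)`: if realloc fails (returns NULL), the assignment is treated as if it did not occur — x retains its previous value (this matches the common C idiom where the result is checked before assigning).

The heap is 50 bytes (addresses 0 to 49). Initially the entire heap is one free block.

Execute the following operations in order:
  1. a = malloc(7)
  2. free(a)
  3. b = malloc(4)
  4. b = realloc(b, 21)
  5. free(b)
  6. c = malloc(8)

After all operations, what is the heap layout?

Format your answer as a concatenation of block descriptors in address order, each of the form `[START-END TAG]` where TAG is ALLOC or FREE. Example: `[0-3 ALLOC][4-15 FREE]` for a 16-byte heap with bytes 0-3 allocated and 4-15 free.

Op 1: a = malloc(7) -> a = 0; heap: [0-6 ALLOC][7-49 FREE]
Op 2: free(a) -> (freed a); heap: [0-49 FREE]
Op 3: b = malloc(4) -> b = 0; heap: [0-3 ALLOC][4-49 FREE]
Op 4: b = realloc(b, 21) -> b = 0; heap: [0-20 ALLOC][21-49 FREE]
Op 5: free(b) -> (freed b); heap: [0-49 FREE]
Op 6: c = malloc(8) -> c = 0; heap: [0-7 ALLOC][8-49 FREE]

Answer: [0-7 ALLOC][8-49 FREE]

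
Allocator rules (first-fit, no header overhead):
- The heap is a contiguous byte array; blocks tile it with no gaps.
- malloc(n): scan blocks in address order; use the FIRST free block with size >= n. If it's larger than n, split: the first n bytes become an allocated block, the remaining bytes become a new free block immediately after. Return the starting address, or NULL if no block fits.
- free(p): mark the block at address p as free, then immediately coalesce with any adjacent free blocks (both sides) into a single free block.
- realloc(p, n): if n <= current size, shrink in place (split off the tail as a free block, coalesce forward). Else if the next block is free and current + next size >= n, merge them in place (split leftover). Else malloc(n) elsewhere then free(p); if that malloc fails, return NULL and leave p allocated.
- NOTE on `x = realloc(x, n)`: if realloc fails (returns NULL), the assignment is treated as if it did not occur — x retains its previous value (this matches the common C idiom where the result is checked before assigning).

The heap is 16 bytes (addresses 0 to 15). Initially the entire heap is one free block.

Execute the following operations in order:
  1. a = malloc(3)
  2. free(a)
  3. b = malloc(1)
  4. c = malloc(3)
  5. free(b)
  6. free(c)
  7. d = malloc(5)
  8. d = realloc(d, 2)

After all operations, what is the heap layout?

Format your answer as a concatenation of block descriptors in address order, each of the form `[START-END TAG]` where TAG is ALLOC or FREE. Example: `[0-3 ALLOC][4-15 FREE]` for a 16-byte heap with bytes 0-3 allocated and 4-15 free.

Answer: [0-1 ALLOC][2-15 FREE]

Derivation:
Op 1: a = malloc(3) -> a = 0; heap: [0-2 ALLOC][3-15 FREE]
Op 2: free(a) -> (freed a); heap: [0-15 FREE]
Op 3: b = malloc(1) -> b = 0; heap: [0-0 ALLOC][1-15 FREE]
Op 4: c = malloc(3) -> c = 1; heap: [0-0 ALLOC][1-3 ALLOC][4-15 FREE]
Op 5: free(b) -> (freed b); heap: [0-0 FREE][1-3 ALLOC][4-15 FREE]
Op 6: free(c) -> (freed c); heap: [0-15 FREE]
Op 7: d = malloc(5) -> d = 0; heap: [0-4 ALLOC][5-15 FREE]
Op 8: d = realloc(d, 2) -> d = 0; heap: [0-1 ALLOC][2-15 FREE]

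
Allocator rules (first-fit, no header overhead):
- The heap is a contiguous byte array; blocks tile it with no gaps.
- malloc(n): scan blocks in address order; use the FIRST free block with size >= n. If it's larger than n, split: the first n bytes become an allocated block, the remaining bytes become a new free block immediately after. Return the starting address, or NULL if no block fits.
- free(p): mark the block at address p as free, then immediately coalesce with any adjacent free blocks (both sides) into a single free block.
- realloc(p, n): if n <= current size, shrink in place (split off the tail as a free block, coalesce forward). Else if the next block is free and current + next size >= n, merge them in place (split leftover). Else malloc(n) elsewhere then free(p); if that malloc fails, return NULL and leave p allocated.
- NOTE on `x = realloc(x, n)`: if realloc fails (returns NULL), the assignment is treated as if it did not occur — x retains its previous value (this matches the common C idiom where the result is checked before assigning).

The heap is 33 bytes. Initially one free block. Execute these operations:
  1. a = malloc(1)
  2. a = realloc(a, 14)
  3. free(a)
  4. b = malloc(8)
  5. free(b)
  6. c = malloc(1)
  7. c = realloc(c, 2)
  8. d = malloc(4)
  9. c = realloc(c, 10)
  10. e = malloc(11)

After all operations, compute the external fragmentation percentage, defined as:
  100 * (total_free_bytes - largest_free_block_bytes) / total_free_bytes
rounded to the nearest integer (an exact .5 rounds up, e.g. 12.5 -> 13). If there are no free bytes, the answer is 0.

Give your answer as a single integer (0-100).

Answer: 25

Derivation:
Op 1: a = malloc(1) -> a = 0; heap: [0-0 ALLOC][1-32 FREE]
Op 2: a = realloc(a, 14) -> a = 0; heap: [0-13 ALLOC][14-32 FREE]
Op 3: free(a) -> (freed a); heap: [0-32 FREE]
Op 4: b = malloc(8) -> b = 0; heap: [0-7 ALLOC][8-32 FREE]
Op 5: free(b) -> (freed b); heap: [0-32 FREE]
Op 6: c = malloc(1) -> c = 0; heap: [0-0 ALLOC][1-32 FREE]
Op 7: c = realloc(c, 2) -> c = 0; heap: [0-1 ALLOC][2-32 FREE]
Op 8: d = malloc(4) -> d = 2; heap: [0-1 ALLOC][2-5 ALLOC][6-32 FREE]
Op 9: c = realloc(c, 10) -> c = 6; heap: [0-1 FREE][2-5 ALLOC][6-15 ALLOC][16-32 FREE]
Op 10: e = malloc(11) -> e = 16; heap: [0-1 FREE][2-5 ALLOC][6-15 ALLOC][16-26 ALLOC][27-32 FREE]
Free blocks: [2 6] total_free=8 largest=6 -> 100*(8-6)/8 = 200/8 = 25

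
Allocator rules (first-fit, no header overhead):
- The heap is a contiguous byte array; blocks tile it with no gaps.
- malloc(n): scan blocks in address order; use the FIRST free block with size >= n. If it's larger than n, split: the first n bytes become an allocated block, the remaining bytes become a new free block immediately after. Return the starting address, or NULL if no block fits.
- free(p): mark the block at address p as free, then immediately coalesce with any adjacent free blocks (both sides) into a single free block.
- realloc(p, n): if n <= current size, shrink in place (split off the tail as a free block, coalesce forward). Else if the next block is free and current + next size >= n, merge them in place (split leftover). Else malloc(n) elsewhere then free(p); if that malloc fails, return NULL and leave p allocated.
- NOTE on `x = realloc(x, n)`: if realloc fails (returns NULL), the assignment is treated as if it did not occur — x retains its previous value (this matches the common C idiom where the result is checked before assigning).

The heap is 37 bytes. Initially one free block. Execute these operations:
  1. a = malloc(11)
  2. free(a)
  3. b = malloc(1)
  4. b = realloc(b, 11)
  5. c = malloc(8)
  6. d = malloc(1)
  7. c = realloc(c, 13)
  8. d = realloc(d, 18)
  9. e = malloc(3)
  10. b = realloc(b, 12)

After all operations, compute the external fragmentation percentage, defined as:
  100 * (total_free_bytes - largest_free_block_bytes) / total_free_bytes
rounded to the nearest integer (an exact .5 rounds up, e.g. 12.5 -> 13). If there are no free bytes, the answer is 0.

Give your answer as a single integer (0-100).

Answer: 44

Derivation:
Op 1: a = malloc(11) -> a = 0; heap: [0-10 ALLOC][11-36 FREE]
Op 2: free(a) -> (freed a); heap: [0-36 FREE]
Op 3: b = malloc(1) -> b = 0; heap: [0-0 ALLOC][1-36 FREE]
Op 4: b = realloc(b, 11) -> b = 0; heap: [0-10 ALLOC][11-36 FREE]
Op 5: c = malloc(8) -> c = 11; heap: [0-10 ALLOC][11-18 ALLOC][19-36 FREE]
Op 6: d = malloc(1) -> d = 19; heap: [0-10 ALLOC][11-18 ALLOC][19-19 ALLOC][20-36 FREE]
Op 7: c = realloc(c, 13) -> c = 20; heap: [0-10 ALLOC][11-18 FREE][19-19 ALLOC][20-32 ALLOC][33-36 FREE]
Op 8: d = realloc(d, 18) -> NULL (d unchanged); heap: [0-10 ALLOC][11-18 FREE][19-19 ALLOC][20-32 ALLOC][33-36 FREE]
Op 9: e = malloc(3) -> e = 11; heap: [0-10 ALLOC][11-13 ALLOC][14-18 FREE][19-19 ALLOC][20-32 ALLOC][33-36 FREE]
Op 10: b = realloc(b, 12) -> NULL (b unchanged); heap: [0-10 ALLOC][11-13 ALLOC][14-18 FREE][19-19 ALLOC][20-32 ALLOC][33-36 FREE]
Free blocks: [5 4] total_free=9 largest=5 -> 100*(9-5)/9 = 400/9 ≈ 44.444 -> rounds to 44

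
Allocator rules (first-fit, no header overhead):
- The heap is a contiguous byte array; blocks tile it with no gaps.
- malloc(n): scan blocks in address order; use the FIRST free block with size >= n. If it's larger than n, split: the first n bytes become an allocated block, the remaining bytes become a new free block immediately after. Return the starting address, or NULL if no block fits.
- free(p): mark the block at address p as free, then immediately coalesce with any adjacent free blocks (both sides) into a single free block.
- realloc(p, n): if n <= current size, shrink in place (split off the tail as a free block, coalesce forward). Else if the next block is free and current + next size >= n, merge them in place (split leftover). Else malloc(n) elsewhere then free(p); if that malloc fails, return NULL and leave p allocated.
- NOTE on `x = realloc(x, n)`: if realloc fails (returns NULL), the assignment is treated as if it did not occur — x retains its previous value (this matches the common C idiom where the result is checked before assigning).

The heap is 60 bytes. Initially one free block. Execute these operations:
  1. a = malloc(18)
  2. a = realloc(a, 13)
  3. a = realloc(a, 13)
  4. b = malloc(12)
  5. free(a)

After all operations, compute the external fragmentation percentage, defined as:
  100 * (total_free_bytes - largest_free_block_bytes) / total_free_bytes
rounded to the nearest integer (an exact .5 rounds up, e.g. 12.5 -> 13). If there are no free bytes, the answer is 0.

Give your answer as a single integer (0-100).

Op 1: a = malloc(18) -> a = 0; heap: [0-17 ALLOC][18-59 FREE]
Op 2: a = realloc(a, 13) -> a = 0; heap: [0-12 ALLOC][13-59 FREE]
Op 3: a = realloc(a, 13) -> a = 0; heap: [0-12 ALLOC][13-59 FREE]
Op 4: b = malloc(12) -> b = 13; heap: [0-12 ALLOC][13-24 ALLOC][25-59 FREE]
Op 5: free(a) -> (freed a); heap: [0-12 FREE][13-24 ALLOC][25-59 FREE]
Free blocks: [13 35] total_free=48 largest=35 -> 100*(48-35)/48 = 1300/48 ≈ 27.083 -> rounds to 27

Answer: 27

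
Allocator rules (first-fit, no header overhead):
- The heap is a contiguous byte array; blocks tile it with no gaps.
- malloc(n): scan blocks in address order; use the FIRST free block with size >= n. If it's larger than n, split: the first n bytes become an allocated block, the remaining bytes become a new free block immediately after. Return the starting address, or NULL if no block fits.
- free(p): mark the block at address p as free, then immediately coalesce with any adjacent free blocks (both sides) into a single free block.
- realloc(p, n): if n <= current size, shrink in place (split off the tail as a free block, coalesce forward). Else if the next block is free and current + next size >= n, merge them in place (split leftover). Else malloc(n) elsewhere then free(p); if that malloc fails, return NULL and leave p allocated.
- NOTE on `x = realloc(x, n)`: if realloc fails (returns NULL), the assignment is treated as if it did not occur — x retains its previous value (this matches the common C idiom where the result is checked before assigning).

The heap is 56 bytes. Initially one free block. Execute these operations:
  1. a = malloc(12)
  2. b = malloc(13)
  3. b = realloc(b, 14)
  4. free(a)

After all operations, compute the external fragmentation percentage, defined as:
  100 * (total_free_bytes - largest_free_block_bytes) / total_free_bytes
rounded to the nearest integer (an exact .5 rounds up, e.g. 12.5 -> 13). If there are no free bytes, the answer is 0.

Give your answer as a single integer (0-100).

Answer: 29

Derivation:
Op 1: a = malloc(12) -> a = 0; heap: [0-11 ALLOC][12-55 FREE]
Op 2: b = malloc(13) -> b = 12; heap: [0-11 ALLOC][12-24 ALLOC][25-55 FREE]
Op 3: b = realloc(b, 14) -> b = 12; heap: [0-11 ALLOC][12-25 ALLOC][26-55 FREE]
Op 4: free(a) -> (freed a); heap: [0-11 FREE][12-25 ALLOC][26-55 FREE]
Free blocks: [12 30] total_free=42 largest=30 -> 100*(42-30)/42 = 1200/42 ≈ 28.571 -> rounds to 29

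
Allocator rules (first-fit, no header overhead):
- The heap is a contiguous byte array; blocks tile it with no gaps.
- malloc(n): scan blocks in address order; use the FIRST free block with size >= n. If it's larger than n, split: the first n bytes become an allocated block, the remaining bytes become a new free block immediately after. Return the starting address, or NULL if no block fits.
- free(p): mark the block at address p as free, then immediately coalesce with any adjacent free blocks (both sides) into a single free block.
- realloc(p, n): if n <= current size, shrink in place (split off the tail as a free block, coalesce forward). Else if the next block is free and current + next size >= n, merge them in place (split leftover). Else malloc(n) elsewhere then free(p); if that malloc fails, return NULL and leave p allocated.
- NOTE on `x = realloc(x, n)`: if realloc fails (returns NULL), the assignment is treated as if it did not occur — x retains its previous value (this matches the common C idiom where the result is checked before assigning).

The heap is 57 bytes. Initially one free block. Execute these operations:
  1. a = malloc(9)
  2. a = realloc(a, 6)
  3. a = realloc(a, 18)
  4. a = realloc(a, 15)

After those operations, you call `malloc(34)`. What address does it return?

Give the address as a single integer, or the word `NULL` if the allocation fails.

Op 1: a = malloc(9) -> a = 0; heap: [0-8 ALLOC][9-56 FREE]
Op 2: a = realloc(a, 6) -> a = 0; heap: [0-5 ALLOC][6-56 FREE]
Op 3: a = realloc(a, 18) -> a = 0; heap: [0-17 ALLOC][18-56 FREE]
Op 4: a = realloc(a, 15) -> a = 0; heap: [0-14 ALLOC][15-56 FREE]
malloc(34): first-fit scan over [0-14 ALLOC][15-56 FREE] -> 15

Answer: 15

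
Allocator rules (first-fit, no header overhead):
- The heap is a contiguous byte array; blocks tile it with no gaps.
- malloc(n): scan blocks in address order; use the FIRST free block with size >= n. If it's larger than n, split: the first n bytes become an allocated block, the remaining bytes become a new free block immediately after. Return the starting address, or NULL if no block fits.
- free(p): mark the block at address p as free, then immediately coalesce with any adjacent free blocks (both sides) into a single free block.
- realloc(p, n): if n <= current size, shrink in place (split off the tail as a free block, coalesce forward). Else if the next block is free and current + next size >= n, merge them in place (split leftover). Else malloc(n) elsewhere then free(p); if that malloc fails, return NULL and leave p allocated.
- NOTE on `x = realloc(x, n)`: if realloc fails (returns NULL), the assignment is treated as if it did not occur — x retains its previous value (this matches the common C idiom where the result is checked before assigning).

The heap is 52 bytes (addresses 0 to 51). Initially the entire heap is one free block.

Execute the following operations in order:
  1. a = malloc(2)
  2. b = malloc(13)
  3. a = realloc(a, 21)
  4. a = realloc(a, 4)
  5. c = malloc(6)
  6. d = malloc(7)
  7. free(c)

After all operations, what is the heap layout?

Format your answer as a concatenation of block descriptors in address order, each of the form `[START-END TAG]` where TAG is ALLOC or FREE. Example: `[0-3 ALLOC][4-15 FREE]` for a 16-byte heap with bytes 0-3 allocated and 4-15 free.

Answer: [0-1 FREE][2-14 ALLOC][15-18 ALLOC][19-24 FREE][25-31 ALLOC][32-51 FREE]

Derivation:
Op 1: a = malloc(2) -> a = 0; heap: [0-1 ALLOC][2-51 FREE]
Op 2: b = malloc(13) -> b = 2; heap: [0-1 ALLOC][2-14 ALLOC][15-51 FREE]
Op 3: a = realloc(a, 21) -> a = 15; heap: [0-1 FREE][2-14 ALLOC][15-35 ALLOC][36-51 FREE]
Op 4: a = realloc(a, 4) -> a = 15; heap: [0-1 FREE][2-14 ALLOC][15-18 ALLOC][19-51 FREE]
Op 5: c = malloc(6) -> c = 19; heap: [0-1 FREE][2-14 ALLOC][15-18 ALLOC][19-24 ALLOC][25-51 FREE]
Op 6: d = malloc(7) -> d = 25; heap: [0-1 FREE][2-14 ALLOC][15-18 ALLOC][19-24 ALLOC][25-31 ALLOC][32-51 FREE]
Op 7: free(c) -> (freed c); heap: [0-1 FREE][2-14 ALLOC][15-18 ALLOC][19-24 FREE][25-31 ALLOC][32-51 FREE]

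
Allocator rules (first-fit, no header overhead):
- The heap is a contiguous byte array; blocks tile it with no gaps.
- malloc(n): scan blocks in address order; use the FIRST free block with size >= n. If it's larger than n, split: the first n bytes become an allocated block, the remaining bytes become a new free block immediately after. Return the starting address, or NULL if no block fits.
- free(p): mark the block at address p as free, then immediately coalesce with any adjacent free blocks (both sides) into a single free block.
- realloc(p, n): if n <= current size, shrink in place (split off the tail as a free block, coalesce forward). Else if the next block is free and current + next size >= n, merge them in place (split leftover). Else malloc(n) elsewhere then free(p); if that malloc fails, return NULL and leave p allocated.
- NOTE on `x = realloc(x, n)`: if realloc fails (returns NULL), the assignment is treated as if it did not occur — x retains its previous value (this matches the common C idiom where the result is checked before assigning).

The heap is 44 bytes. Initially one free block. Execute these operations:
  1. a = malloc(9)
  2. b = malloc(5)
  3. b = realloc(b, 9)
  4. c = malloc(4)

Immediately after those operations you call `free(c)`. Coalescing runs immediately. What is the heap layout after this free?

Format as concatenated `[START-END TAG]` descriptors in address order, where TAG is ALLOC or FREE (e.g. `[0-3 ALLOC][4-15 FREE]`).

Answer: [0-8 ALLOC][9-17 ALLOC][18-43 FREE]

Derivation:
Op 1: a = malloc(9) -> a = 0; heap: [0-8 ALLOC][9-43 FREE]
Op 2: b = malloc(5) -> b = 9; heap: [0-8 ALLOC][9-13 ALLOC][14-43 FREE]
Op 3: b = realloc(b, 9) -> b = 9; heap: [0-8 ALLOC][9-17 ALLOC][18-43 FREE]
Op 4: c = malloc(4) -> c = 18; heap: [0-8 ALLOC][9-17 ALLOC][18-21 ALLOC][22-43 FREE]
free(c): c = 18 -> block [18-21 ALLOC]; mark free, coalesce with adjacent free neighbors -> [0-8 ALLOC][9-17 ALLOC][18-43 FREE]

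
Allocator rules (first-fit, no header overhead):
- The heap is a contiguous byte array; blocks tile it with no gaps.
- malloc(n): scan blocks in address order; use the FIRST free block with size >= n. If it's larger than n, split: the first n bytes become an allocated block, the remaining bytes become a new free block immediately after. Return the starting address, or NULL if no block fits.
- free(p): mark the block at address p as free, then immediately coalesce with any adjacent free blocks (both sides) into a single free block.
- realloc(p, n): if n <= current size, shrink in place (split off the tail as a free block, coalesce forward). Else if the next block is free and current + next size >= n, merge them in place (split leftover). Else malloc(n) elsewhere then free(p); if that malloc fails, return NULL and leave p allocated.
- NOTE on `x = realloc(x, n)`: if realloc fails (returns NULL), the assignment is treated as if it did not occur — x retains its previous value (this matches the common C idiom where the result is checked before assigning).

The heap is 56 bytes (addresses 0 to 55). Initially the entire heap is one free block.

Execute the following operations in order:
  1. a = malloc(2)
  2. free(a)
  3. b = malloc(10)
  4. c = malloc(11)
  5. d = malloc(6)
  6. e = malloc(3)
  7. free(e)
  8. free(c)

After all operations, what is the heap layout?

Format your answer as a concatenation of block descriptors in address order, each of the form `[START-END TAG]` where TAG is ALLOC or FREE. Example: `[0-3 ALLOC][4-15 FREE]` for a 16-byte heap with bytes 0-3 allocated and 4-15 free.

Answer: [0-9 ALLOC][10-20 FREE][21-26 ALLOC][27-55 FREE]

Derivation:
Op 1: a = malloc(2) -> a = 0; heap: [0-1 ALLOC][2-55 FREE]
Op 2: free(a) -> (freed a); heap: [0-55 FREE]
Op 3: b = malloc(10) -> b = 0; heap: [0-9 ALLOC][10-55 FREE]
Op 4: c = malloc(11) -> c = 10; heap: [0-9 ALLOC][10-20 ALLOC][21-55 FREE]
Op 5: d = malloc(6) -> d = 21; heap: [0-9 ALLOC][10-20 ALLOC][21-26 ALLOC][27-55 FREE]
Op 6: e = malloc(3) -> e = 27; heap: [0-9 ALLOC][10-20 ALLOC][21-26 ALLOC][27-29 ALLOC][30-55 FREE]
Op 7: free(e) -> (freed e); heap: [0-9 ALLOC][10-20 ALLOC][21-26 ALLOC][27-55 FREE]
Op 8: free(c) -> (freed c); heap: [0-9 ALLOC][10-20 FREE][21-26 ALLOC][27-55 FREE]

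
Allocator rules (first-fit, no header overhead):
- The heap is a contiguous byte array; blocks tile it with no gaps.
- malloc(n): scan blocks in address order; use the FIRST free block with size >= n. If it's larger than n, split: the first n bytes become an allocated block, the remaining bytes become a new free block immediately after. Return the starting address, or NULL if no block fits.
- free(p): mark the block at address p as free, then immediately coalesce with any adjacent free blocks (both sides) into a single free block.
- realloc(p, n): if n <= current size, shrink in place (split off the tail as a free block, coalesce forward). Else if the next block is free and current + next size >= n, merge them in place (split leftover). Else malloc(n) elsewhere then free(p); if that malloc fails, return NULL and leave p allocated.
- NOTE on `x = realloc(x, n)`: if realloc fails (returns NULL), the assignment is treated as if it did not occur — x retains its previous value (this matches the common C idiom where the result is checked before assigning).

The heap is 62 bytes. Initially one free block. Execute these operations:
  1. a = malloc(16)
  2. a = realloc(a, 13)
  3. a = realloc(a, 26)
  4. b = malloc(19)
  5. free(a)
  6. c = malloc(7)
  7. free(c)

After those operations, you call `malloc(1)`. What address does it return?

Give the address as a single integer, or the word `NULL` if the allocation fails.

Op 1: a = malloc(16) -> a = 0; heap: [0-15 ALLOC][16-61 FREE]
Op 2: a = realloc(a, 13) -> a = 0; heap: [0-12 ALLOC][13-61 FREE]
Op 3: a = realloc(a, 26) -> a = 0; heap: [0-25 ALLOC][26-61 FREE]
Op 4: b = malloc(19) -> b = 26; heap: [0-25 ALLOC][26-44 ALLOC][45-61 FREE]
Op 5: free(a) -> (freed a); heap: [0-25 FREE][26-44 ALLOC][45-61 FREE]
Op 6: c = malloc(7) -> c = 0; heap: [0-6 ALLOC][7-25 FREE][26-44 ALLOC][45-61 FREE]
Op 7: free(c) -> (freed c); heap: [0-25 FREE][26-44 ALLOC][45-61 FREE]
malloc(1): first-fit scan over [0-25 FREE][26-44 ALLOC][45-61 FREE] -> 0

Answer: 0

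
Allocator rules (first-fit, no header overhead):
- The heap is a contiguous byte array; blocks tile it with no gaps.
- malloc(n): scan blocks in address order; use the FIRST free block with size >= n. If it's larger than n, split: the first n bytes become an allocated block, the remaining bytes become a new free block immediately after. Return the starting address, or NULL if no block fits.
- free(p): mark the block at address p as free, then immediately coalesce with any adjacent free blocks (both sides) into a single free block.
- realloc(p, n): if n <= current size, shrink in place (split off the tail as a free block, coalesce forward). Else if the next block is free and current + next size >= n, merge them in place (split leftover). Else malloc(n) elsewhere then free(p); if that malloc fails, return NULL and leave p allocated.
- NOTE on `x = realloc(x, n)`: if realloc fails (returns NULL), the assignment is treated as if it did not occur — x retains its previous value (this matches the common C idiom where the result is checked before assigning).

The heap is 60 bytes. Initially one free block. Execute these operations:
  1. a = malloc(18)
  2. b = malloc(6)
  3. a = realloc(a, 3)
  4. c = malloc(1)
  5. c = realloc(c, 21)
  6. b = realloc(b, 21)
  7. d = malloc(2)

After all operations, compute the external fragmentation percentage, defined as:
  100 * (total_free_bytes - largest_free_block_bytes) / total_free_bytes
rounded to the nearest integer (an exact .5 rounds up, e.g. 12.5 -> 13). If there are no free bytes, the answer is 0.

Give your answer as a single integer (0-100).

Answer: 46

Derivation:
Op 1: a = malloc(18) -> a = 0; heap: [0-17 ALLOC][18-59 FREE]
Op 2: b = malloc(6) -> b = 18; heap: [0-17 ALLOC][18-23 ALLOC][24-59 FREE]
Op 3: a = realloc(a, 3) -> a = 0; heap: [0-2 ALLOC][3-17 FREE][18-23 ALLOC][24-59 FREE]
Op 4: c = malloc(1) -> c = 3; heap: [0-2 ALLOC][3-3 ALLOC][4-17 FREE][18-23 ALLOC][24-59 FREE]
Op 5: c = realloc(c, 21) -> c = 24; heap: [0-2 ALLOC][3-17 FREE][18-23 ALLOC][24-44 ALLOC][45-59 FREE]
Op 6: b = realloc(b, 21) -> NULL (b unchanged); heap: [0-2 ALLOC][3-17 FREE][18-23 ALLOC][24-44 ALLOC][45-59 FREE]
Op 7: d = malloc(2) -> d = 3; heap: [0-2 ALLOC][3-4 ALLOC][5-17 FREE][18-23 ALLOC][24-44 ALLOC][45-59 FREE]
Free blocks: [13 15] total_free=28 largest=15 -> 100*(28-15)/28 = 1300/28 ≈ 46.429 -> rounds to 46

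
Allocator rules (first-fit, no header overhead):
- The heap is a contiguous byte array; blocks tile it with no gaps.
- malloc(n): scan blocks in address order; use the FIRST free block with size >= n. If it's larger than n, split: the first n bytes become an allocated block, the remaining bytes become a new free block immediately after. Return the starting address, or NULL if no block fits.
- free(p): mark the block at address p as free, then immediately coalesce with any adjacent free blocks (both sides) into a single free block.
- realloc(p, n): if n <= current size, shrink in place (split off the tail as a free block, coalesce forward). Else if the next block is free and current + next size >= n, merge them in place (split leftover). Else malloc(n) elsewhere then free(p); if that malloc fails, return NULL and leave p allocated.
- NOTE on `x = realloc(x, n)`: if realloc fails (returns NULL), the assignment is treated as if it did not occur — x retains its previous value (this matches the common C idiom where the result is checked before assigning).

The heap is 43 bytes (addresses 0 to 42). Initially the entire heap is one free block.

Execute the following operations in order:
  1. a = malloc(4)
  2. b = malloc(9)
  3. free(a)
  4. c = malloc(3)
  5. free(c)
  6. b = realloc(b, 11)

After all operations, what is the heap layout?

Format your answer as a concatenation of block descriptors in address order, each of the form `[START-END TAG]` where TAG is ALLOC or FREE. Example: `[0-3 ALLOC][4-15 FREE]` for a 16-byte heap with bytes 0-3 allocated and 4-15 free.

Answer: [0-3 FREE][4-14 ALLOC][15-42 FREE]

Derivation:
Op 1: a = malloc(4) -> a = 0; heap: [0-3 ALLOC][4-42 FREE]
Op 2: b = malloc(9) -> b = 4; heap: [0-3 ALLOC][4-12 ALLOC][13-42 FREE]
Op 3: free(a) -> (freed a); heap: [0-3 FREE][4-12 ALLOC][13-42 FREE]
Op 4: c = malloc(3) -> c = 0; heap: [0-2 ALLOC][3-3 FREE][4-12 ALLOC][13-42 FREE]
Op 5: free(c) -> (freed c); heap: [0-3 FREE][4-12 ALLOC][13-42 FREE]
Op 6: b = realloc(b, 11) -> b = 4; heap: [0-3 FREE][4-14 ALLOC][15-42 FREE]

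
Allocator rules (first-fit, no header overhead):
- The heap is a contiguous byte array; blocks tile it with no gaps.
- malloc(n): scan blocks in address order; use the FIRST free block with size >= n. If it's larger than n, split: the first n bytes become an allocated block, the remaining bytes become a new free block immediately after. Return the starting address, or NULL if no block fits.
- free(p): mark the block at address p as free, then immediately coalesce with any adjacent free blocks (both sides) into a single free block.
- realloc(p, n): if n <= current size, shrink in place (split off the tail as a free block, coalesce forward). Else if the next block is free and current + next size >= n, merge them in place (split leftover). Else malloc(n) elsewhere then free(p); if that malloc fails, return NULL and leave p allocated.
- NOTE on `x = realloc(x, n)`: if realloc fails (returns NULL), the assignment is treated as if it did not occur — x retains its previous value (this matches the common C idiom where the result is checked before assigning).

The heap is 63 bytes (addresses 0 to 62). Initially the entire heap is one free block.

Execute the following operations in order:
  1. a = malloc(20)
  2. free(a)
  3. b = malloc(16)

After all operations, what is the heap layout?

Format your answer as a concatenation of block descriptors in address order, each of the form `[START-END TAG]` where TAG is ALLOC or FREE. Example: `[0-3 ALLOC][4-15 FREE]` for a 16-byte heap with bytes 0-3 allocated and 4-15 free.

Answer: [0-15 ALLOC][16-62 FREE]

Derivation:
Op 1: a = malloc(20) -> a = 0; heap: [0-19 ALLOC][20-62 FREE]
Op 2: free(a) -> (freed a); heap: [0-62 FREE]
Op 3: b = malloc(16) -> b = 0; heap: [0-15 ALLOC][16-62 FREE]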